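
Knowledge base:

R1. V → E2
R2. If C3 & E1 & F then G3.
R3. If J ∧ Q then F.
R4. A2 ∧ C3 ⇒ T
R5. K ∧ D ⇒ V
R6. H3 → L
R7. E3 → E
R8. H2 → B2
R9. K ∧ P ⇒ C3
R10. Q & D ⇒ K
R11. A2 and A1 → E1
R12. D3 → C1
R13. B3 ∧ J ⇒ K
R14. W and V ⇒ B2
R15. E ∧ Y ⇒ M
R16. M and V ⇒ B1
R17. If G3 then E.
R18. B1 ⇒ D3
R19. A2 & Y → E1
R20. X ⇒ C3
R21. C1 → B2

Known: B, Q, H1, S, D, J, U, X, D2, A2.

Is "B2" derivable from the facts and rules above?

Forward chaining from the given facts derives: F, K, C3, T, V, E2.
Rules concluding B2: R8 needs H2; R14 needs W; R21 needs C1 — none of these are established.

No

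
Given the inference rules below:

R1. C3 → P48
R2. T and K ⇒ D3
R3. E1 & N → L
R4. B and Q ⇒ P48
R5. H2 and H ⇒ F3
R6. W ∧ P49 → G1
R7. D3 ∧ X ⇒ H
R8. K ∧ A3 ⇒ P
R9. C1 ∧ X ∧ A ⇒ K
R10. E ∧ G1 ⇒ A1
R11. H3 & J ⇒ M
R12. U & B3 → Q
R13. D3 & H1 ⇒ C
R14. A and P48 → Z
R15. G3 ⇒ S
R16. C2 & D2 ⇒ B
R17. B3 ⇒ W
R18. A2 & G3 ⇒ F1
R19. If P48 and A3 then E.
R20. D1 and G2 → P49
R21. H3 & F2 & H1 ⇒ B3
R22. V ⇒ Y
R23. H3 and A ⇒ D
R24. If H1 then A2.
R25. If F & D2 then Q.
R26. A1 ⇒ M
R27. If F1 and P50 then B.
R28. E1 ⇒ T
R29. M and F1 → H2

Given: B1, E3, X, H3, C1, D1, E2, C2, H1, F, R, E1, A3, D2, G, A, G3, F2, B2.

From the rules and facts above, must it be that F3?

Forward chaining from the given facts derives: K, S, B, B3, D, A2, Q, T, D3, P48, H, P, C, Z, W, F1, E.
The only rule concluding F3 is R5, which needs H2; that is never established.

No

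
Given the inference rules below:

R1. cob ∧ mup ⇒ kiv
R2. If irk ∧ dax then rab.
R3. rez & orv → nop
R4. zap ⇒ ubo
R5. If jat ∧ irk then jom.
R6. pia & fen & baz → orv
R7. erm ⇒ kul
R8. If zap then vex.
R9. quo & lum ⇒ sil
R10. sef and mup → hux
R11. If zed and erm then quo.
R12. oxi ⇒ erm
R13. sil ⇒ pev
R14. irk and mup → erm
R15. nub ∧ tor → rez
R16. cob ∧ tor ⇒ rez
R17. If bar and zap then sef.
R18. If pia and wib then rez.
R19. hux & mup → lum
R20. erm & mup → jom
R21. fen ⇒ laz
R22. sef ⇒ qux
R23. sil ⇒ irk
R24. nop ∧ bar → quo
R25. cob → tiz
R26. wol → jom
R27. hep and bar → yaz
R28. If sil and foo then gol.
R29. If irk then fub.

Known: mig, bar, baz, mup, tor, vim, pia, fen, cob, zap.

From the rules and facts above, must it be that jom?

orv  (by R6: pia, fen, baz)
rez  (by R16: cob, tor)
sef  (by R17: bar, zap)
nop  (by R3: rez, orv)
hux  (by R10: sef, mup)
lum  (by R19: hux, mup)
quo  (by R24: nop, bar)
sil  (by R9: quo, lum)
irk  (by R23: sil)
erm  (by R14: irk, mup)
jom  (by R20: erm, mup)

Yes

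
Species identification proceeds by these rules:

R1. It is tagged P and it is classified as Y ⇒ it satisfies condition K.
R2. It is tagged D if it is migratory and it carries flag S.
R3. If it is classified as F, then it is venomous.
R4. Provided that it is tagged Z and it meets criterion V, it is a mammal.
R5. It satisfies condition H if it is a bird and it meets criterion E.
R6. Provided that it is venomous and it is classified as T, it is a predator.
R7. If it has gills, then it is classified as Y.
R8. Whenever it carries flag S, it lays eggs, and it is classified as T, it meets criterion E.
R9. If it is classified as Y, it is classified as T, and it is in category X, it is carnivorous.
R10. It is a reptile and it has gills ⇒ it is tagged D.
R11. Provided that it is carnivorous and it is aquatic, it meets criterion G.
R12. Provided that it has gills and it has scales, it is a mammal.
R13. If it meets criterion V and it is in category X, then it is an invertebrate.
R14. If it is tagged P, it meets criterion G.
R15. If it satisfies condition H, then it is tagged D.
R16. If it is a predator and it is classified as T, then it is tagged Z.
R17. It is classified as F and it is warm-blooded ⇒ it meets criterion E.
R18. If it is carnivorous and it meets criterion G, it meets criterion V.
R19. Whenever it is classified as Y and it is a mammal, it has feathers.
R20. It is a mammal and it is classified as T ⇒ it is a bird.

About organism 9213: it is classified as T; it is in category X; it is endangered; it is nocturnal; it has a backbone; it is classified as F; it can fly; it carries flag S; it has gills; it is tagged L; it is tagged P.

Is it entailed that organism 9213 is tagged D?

No

Forward chaining from the given facts derives: is venomous, is a predator, is classified as Y, is carnivorous, meets criterion G, is tagged Z, meets criterion V, satisfies condition K, is a mammal, is an invertebrate, has feathers, is a bird.
Rules concluding "it is tagged D": R2 needs "it is migratory"; R10 needs "it is a reptile"; R15 needs "it satisfies condition H" — none of these are established.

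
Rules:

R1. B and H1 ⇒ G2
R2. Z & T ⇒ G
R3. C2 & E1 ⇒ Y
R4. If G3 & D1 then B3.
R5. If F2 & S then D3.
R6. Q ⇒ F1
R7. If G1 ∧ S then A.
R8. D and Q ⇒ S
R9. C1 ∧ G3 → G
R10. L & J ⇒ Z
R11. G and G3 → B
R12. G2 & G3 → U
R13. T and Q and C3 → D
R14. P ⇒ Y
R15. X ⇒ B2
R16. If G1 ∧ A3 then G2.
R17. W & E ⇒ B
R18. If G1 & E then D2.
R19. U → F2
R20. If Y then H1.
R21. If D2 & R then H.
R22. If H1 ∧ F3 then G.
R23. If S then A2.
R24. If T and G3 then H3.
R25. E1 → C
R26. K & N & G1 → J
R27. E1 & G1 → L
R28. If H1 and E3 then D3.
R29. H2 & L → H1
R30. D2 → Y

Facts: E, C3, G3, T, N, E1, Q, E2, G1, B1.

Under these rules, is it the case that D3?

Forward chaining from the given facts derives: F1, D, D2, H3, C, L, Y, S, H1, A2, A.
Rules concluding D3: R5 needs F2; R28 needs E3 — none of these are established.

No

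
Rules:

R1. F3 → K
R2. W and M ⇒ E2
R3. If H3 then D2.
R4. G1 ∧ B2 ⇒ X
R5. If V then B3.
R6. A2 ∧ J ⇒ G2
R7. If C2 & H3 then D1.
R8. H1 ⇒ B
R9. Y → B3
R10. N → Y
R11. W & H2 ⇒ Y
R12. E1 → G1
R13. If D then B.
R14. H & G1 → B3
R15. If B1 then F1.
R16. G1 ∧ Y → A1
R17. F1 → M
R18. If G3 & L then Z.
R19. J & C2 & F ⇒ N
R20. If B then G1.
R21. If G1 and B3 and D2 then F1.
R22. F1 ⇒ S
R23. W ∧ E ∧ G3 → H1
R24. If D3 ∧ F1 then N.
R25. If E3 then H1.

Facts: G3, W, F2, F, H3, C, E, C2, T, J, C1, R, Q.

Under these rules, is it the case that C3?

No

Forward chaining from the given facts derives: D2, D1, N, H1, B, Y, G1, B3, A1, F1, S, M, E2.
No rule has C3 as its conclusion, and it is not among the given facts.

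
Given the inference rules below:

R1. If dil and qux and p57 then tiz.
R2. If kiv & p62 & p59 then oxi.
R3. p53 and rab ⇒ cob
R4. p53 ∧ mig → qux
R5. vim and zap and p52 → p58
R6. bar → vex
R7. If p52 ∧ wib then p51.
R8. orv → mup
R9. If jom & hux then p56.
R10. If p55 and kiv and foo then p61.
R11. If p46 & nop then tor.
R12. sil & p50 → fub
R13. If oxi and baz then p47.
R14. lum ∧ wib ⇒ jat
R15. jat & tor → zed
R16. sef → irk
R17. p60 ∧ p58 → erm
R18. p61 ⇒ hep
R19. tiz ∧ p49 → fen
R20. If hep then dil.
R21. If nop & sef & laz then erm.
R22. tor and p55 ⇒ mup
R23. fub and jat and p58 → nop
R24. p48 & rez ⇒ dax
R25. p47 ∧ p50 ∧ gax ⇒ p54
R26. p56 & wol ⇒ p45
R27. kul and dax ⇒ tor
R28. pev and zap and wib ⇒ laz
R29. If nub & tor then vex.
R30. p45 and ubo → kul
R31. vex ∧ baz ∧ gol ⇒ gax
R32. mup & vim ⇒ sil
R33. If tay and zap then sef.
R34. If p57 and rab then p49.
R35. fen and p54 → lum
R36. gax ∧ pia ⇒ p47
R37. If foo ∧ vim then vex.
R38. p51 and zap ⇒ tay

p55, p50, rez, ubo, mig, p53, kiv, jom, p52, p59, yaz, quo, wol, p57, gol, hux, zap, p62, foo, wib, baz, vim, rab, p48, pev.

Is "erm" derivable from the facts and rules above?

Yes

oxi  (by R2: kiv, p62, p59)
qux  (by R4: p53, mig)
p58  (by R5: vim, zap, p52)
p51  (by R7: p52, wib)
p56  (by R9: jom, hux)
p61  (by R10: p55, kiv, foo)
p47  (by R13: oxi, baz)
hep  (by R18: p61)
dil  (by R20: hep)
dax  (by R24: p48, rez)
p45  (by R26: p56, wol)
laz  (by R28: pev, zap, wib)
kul  (by R30: p45, ubo)
p49  (by R34: p57, rab)
vex  (by R37: foo, vim)
tay  (by R38: p51, zap)
tiz  (by R1: dil, qux, p57)
fen  (by R19: tiz, p49)
tor  (by R27: kul, dax)
gax  (by R31: vex, baz, gol)
sef  (by R33: tay, zap)
mup  (by R22: tor, p55)
p54  (by R25: p47, p50, gax)
sil  (by R32: mup, vim)
lum  (by R35: fen, p54)
fub  (by R12: sil, p50)
jat  (by R14: lum, wib)
nop  (by R23: fub, jat, p58)
erm  (by R21: nop, sef, laz)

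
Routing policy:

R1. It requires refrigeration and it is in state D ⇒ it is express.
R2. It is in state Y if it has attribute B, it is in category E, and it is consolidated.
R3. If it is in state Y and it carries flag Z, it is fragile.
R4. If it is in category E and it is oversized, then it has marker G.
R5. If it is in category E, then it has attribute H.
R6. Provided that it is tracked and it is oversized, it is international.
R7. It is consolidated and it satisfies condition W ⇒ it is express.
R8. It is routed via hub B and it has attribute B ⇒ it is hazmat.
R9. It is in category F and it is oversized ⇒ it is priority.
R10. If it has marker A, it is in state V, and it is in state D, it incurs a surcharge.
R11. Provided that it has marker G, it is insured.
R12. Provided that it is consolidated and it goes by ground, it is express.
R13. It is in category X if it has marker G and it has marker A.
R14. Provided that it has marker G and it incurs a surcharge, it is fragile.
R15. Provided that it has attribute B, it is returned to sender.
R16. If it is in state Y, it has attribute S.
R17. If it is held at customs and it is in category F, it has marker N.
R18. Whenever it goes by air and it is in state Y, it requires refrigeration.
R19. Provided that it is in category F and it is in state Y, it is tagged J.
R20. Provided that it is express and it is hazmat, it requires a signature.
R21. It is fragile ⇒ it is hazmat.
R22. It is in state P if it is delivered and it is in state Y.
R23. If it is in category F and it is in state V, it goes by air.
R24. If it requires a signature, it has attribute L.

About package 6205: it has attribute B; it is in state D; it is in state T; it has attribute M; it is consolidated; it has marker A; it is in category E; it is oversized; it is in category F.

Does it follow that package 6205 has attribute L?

Forward chaining from the given facts derives: is in state Y, has marker G, has attribute H, is priority, is insured, is in category X, is returned to sender, has attribute S, is tagged J.
The only rule concluding "it has attribute L" is R24, which needs "it requires a signature"; that is never established.

No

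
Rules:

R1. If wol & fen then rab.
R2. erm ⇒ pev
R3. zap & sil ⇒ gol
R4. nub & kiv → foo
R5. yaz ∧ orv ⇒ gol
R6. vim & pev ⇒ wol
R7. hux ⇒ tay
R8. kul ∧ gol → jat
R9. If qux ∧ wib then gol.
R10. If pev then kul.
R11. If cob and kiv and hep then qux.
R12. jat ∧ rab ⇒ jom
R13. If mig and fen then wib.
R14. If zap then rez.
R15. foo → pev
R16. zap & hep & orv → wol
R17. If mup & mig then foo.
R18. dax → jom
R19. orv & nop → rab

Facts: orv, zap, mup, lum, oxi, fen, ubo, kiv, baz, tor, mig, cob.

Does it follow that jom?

Forward chaining from the given facts derives: wib, rez, foo, pev, kul.
Rules concluding jom: R12 needs jat; R18 needs dax — none of these are established.

No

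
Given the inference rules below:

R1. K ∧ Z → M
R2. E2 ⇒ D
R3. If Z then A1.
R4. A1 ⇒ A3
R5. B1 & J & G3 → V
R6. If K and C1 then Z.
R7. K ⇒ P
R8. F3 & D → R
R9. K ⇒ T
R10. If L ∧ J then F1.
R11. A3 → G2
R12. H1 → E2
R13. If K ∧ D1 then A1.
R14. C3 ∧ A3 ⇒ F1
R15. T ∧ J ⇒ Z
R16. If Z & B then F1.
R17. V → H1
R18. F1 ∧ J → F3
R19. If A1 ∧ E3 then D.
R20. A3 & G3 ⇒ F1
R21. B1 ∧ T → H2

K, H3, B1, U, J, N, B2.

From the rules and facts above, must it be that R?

No

Forward chaining from the given facts derives: P, T, Z, H2, M, A1, A3, G2.
The only rule concluding R is R8, which needs F3; that is never established.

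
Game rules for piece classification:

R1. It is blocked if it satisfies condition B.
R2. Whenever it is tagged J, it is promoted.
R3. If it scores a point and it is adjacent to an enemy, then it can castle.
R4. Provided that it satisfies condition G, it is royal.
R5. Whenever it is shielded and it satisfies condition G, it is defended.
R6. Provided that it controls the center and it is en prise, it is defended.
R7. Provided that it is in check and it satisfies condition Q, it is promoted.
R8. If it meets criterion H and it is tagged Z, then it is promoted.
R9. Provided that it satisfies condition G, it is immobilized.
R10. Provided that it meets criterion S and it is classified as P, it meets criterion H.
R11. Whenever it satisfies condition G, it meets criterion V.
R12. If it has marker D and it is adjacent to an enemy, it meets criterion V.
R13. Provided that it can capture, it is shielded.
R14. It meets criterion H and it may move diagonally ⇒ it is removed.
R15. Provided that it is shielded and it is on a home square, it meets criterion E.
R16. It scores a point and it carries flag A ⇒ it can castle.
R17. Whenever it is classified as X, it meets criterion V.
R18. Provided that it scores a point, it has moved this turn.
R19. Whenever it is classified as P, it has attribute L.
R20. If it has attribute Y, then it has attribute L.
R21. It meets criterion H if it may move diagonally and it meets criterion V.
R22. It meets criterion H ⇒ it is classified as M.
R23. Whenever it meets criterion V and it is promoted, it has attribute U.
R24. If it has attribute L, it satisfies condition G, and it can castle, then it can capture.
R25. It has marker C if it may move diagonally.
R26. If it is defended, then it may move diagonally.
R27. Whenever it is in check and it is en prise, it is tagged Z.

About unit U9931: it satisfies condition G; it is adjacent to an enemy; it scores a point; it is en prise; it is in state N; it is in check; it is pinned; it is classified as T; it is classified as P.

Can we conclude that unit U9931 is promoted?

By R3 (it scores a point, it is adjacent to an enemy): it can castle.
By R11 (it satisfies condition G): it meets criterion V.
By R19 (it is classified as P): it has attribute L.
By R24 (it has attribute L, it satisfies condition G, it can castle): it can capture.
By R27 (it is in check, it is en prise): it is tagged Z.
By R13 (it can capture): it is shielded.
By R5 (it is shielded, it satisfies condition G): it is defended.
By R26 (it is defended): it may move diagonally.
By R21 (it may move diagonally, it meets criterion V): it meets criterion H.
By R8 (it meets criterion H, it is tagged Z): it is promoted.

Yes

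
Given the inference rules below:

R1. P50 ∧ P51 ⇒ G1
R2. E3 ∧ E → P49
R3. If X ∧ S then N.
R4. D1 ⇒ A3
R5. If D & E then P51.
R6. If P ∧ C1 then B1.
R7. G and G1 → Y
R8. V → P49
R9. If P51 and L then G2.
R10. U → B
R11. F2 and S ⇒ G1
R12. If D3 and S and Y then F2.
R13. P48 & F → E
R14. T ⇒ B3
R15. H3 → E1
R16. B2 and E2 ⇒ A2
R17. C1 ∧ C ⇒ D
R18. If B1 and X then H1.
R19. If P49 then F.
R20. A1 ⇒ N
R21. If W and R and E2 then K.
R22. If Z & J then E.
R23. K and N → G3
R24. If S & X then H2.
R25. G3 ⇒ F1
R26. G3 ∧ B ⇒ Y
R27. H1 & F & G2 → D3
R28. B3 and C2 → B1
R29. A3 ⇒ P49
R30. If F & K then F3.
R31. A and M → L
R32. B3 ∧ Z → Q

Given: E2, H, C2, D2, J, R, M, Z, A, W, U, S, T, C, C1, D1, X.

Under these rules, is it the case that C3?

Forward chaining from the given facts derives: N, A3, B, B3, D, K, E, G3, H2, F1, Y, B1, P49, L, Q, P51, G2, H1, F, D3, F3, F2, G1.
No rule has C3 as its conclusion, and it is not among the given facts.

No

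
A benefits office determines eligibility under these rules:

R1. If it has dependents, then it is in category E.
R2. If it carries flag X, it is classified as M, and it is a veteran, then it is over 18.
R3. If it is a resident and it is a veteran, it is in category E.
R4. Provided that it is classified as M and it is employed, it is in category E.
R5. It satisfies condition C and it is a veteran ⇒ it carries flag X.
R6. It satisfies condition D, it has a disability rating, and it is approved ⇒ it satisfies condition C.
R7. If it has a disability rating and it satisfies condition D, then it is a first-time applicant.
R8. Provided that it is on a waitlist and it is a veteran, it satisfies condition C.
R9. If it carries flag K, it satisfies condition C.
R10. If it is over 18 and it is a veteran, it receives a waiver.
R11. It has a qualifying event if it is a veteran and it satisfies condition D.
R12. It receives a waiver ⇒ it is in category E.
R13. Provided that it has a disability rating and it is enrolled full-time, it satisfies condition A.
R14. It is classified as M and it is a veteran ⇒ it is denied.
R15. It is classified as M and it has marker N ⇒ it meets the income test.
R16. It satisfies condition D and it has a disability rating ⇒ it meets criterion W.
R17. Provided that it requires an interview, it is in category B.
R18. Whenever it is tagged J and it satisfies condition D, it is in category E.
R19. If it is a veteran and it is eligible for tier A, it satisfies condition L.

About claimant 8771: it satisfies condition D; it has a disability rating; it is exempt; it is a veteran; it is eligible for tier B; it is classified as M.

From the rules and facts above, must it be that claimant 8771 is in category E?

Forward chaining from the given facts derives: is a first-time applicant, has a qualifying event, is denied, meets criterion W.
Rules concluding "it is in category E": R1 needs "it has dependents"; R3 needs "it is a resident"; R4 needs "it is employed"; R12 needs "it receives a waiver"; R18 needs "it is tagged J" — none of these are established.

No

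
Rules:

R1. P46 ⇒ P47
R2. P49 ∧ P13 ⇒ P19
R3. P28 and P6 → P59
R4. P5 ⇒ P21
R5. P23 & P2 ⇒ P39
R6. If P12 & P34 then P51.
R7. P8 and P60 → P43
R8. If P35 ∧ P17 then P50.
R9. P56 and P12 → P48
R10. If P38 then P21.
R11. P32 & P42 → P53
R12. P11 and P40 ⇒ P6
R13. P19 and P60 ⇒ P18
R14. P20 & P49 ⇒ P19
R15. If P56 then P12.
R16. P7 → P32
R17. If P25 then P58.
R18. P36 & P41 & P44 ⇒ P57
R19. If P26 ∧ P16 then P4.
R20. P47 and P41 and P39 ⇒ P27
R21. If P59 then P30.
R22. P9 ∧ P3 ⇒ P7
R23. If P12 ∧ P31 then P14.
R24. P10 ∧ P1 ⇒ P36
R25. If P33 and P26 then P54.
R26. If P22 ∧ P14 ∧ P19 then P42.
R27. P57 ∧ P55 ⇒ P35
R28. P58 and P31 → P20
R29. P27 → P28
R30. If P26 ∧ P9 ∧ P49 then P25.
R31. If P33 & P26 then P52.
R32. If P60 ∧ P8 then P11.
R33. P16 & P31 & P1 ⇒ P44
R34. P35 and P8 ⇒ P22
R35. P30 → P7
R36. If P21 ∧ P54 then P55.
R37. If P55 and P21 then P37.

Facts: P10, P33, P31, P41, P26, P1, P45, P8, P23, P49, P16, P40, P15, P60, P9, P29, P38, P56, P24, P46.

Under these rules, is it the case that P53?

No

Forward chaining from the given facts derives: P47, P43, P21, P12, P4, P14, P36, P54, P25, P52, P11, P44, P55, P37, P48, P6, P58, P57, P35, P20, P22, P19, P42, P18.
The only rule concluding P53 is R11, which needs P32; that is never established.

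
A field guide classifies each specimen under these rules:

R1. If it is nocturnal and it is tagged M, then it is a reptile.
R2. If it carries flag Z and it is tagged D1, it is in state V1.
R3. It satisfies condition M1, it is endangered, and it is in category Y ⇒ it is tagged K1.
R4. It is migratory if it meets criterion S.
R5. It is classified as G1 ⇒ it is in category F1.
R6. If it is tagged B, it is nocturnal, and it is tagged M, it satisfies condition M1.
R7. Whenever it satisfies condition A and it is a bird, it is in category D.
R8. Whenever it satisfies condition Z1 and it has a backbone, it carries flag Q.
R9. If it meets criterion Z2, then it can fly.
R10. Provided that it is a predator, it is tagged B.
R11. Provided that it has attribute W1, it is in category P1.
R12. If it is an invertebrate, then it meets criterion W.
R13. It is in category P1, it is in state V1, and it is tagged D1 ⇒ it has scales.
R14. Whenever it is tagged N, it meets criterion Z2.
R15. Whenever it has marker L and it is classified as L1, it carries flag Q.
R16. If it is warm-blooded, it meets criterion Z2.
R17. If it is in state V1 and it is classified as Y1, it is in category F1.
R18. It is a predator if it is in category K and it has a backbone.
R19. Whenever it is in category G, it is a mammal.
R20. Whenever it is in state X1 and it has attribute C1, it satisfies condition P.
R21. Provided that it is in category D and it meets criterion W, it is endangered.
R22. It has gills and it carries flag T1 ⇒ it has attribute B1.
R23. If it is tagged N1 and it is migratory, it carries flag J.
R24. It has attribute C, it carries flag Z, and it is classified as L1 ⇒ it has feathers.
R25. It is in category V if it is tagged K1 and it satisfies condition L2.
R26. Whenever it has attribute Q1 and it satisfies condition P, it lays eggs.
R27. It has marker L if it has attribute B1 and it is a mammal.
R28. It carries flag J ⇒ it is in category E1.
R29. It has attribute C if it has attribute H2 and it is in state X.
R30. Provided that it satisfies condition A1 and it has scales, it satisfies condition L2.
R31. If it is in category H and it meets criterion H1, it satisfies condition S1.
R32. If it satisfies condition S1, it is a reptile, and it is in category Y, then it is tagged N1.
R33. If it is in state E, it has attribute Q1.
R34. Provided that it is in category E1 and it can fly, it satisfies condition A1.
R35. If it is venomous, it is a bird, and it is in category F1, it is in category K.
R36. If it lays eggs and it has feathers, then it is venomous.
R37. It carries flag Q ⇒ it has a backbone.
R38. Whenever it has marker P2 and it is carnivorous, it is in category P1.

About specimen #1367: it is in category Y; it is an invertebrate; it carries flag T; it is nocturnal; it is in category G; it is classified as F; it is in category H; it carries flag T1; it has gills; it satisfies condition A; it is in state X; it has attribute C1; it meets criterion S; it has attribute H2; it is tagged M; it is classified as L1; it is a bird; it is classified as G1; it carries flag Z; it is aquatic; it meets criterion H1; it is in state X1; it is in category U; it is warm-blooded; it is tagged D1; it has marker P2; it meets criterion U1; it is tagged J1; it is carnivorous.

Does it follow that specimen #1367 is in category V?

Forward chaining from the given facts derives: is a reptile, is in state V1, is migratory, is in category F1, is in category D, meets criterion W, meets criterion Z2, is a mammal, satisfies condition P, is endangered, has attribute B1, has marker L, has attribute C, satisfies condition S1, is tagged N1, is in category P1, can fly, has scales, carries flag Q, carries flag J, has feathers, is in category E1, satisfies condition A1, has a backbone, satisfies condition L2.
The only rule concluding "it is in category V" is R25, which needs "it is tagged K1"; that is never established.

No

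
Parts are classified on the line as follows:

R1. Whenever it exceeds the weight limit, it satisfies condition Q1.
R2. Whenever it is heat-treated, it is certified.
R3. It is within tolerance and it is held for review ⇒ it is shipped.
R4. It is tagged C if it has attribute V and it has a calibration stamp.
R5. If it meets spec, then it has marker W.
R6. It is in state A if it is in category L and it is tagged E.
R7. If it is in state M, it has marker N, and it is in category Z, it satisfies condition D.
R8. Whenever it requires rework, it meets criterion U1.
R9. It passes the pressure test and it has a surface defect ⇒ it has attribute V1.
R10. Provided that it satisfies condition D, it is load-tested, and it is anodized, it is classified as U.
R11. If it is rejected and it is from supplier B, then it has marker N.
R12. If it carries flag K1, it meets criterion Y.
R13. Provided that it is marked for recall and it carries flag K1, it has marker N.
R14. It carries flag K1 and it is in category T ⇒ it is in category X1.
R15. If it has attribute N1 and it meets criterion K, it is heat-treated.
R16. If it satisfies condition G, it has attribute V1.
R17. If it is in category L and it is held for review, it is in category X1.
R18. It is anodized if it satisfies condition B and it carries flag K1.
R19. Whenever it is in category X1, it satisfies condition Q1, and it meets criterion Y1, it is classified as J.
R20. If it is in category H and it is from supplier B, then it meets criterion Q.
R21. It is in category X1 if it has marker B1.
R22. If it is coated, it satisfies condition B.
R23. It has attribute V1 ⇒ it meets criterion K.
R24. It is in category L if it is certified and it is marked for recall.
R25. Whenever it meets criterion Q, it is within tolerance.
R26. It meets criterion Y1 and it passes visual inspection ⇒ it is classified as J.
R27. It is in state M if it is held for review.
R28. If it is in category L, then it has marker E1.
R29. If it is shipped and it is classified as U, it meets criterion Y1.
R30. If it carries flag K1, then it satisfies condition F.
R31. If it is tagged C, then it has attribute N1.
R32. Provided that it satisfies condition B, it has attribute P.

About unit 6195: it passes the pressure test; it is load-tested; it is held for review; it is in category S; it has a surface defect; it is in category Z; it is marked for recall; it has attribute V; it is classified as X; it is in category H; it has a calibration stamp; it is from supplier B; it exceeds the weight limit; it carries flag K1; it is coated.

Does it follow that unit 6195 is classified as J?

By R1 (it exceeds the weight limit): it satisfies condition Q1.
By R4 (it has attribute V, it has a calibration stamp): it is tagged C.
By R9 (it passes the pressure test, it has a surface defect): it has attribute V1.
By R13 (it is marked for recall, it carries flag K1): it has marker N.
By R20 (it is in category H, it is from supplier B): it meets criterion Q.
By R22 (it is coated): it satisfies condition B.
By R23 (it has attribute V1): it meets criterion K.
By R25 (it meets criterion Q): it is within tolerance.
By R27 (it is held for review): it is in state M.
By R31 (it is tagged C): it has attribute N1.
By R3 (it is within tolerance, it is held for review): it is shipped.
By R7 (it is in state M, it has marker N, it is in category Z): it satisfies condition D.
By R15 (it has attribute N1, it meets criterion K): it is heat-treated.
By R18 (it satisfies condition B, it carries flag K1): it is anodized.
By R2 (it is heat-treated): it is certified.
By R10 (it satisfies condition D, it is load-tested, it is anodized): it is classified as U.
By R24 (it is certified, it is marked for recall): it is in category L.
By R29 (it is shipped, it is classified as U): it meets criterion Y1.
By R17 (it is in category L, it is held for review): it is in category X1.
By R19 (it is in category X1, it satisfies condition Q1, it meets criterion Y1): it is classified as J.

Yes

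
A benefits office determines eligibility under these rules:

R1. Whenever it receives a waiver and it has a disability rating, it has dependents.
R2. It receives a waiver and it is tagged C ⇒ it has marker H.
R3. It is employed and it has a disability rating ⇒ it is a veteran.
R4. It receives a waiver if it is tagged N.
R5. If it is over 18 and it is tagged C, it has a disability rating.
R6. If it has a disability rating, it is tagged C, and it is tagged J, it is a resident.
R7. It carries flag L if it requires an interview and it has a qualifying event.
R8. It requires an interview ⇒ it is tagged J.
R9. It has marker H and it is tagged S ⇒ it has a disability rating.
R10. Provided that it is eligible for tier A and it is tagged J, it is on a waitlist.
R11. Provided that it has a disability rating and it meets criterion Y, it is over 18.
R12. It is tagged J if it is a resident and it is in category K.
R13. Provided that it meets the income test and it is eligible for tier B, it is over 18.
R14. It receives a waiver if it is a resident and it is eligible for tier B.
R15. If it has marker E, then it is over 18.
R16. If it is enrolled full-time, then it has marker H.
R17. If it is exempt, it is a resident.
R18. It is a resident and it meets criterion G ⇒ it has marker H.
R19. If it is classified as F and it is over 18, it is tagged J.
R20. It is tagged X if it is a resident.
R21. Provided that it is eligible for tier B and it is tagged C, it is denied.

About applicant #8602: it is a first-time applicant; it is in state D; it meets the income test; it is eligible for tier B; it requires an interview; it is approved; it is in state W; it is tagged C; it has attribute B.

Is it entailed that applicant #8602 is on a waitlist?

Forward chaining from the given facts derives: is tagged J, is over 18, is denied, has a disability rating, is a resident, receives a waiver, is tagged X, has dependents, has marker H.
The only rule concluding "it is on a waitlist" is R10, which needs "it is eligible for tier A"; that is never established.

No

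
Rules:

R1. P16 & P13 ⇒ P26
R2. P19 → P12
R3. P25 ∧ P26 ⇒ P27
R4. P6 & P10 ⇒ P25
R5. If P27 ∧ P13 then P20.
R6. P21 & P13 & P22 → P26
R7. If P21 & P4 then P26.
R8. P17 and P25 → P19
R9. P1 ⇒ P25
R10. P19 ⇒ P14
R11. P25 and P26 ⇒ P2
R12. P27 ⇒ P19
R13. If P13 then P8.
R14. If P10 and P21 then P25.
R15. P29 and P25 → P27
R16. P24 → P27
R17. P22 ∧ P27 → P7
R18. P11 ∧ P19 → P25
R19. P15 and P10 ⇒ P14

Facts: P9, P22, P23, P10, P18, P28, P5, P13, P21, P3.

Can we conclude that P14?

P26  (by R6: P21, P13, P22)
P25  (by R14: P10, P21)
P27  (by R3: P25, P26)
P19  (by R12: P27)
P14  (by R10: P19)

Yes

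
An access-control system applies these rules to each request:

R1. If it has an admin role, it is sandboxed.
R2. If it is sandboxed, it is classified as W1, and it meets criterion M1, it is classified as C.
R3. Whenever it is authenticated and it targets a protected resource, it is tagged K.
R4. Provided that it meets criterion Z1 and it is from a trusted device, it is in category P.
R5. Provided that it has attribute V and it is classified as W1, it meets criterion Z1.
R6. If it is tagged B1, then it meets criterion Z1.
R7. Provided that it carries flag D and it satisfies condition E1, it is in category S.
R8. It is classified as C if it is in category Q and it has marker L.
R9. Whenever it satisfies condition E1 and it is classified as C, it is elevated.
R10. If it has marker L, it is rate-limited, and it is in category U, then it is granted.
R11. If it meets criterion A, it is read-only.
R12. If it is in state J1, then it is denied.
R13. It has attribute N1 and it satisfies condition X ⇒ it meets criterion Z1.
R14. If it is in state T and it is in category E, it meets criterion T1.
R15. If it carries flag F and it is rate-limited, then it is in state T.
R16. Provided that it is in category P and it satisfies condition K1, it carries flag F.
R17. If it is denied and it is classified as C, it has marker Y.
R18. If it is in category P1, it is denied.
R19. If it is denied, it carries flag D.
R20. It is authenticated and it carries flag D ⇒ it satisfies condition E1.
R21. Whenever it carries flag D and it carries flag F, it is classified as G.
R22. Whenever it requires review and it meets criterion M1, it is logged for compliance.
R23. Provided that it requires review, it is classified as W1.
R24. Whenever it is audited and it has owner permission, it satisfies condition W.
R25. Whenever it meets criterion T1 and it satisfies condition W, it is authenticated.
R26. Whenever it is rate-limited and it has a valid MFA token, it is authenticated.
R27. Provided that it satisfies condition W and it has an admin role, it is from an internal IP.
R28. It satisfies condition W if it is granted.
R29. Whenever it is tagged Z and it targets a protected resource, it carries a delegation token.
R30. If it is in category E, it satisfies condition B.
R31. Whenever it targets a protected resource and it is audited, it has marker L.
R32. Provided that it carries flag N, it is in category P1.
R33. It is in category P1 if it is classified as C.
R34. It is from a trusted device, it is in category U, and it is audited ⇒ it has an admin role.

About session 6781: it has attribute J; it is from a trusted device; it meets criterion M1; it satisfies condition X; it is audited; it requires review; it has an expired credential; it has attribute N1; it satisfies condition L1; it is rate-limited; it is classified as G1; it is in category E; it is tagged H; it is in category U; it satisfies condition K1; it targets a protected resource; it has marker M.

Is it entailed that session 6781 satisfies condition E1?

By R13 (it has attribute N1, it satisfies condition X): it meets criterion Z1.
By R23 (it requires review): it is classified as W1.
By R31 (it targets a protected resource, it is audited): it has marker L.
By R34 (it is from a trusted device, it is in category U, it is audited): it has an admin role.
By R1 (it has an admin role): it is sandboxed.
By R2 (it is sandboxed, it is classified as W1, it meets criterion M1): it is classified as C.
By R4 (it meets criterion Z1, it is from a trusted device): it is in category P.
By R10 (it has marker L, it is rate-limited, it is in category U): it is granted.
By R16 (it is in category P, it satisfies condition K1): it carries flag F.
By R28 (it is granted): it satisfies condition W.
By R33 (it is classified as C): it is in category P1.
By R15 (it carries flag F, it is rate-limited): it is in state T.
By R18 (it is in category P1): it is denied.
By R19 (it is denied): it carries flag D.
By R14 (it is in state T, it is in category E): it meets criterion T1.
By R25 (it meets criterion T1, it satisfies condition W): it is authenticated.
By R20 (it is authenticated, it carries flag D): it satisfies condition E1.

Yes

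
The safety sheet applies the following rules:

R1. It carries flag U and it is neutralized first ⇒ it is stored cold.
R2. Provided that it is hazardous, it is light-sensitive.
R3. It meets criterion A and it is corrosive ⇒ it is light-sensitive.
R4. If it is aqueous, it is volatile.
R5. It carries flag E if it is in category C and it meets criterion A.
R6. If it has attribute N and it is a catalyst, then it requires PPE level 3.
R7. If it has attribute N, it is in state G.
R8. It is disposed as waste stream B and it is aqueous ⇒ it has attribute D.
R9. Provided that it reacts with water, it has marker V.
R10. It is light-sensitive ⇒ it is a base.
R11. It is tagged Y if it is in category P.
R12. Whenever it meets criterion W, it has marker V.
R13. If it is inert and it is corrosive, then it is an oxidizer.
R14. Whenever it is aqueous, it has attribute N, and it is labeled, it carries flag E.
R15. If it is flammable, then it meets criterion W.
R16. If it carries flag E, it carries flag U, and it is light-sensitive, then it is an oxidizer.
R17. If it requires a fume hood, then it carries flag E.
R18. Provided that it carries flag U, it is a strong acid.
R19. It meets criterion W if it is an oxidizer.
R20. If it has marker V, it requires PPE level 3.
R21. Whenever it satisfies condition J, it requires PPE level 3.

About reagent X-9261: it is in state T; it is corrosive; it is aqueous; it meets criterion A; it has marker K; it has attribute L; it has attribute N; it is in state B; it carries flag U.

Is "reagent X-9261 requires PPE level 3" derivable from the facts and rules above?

Forward chaining from the given facts derives: is light-sensitive, is volatile, is in state G, is a base, is a strong acid.
Rules concluding "it requires PPE level 3": R6 needs "it is a catalyst"; R20 needs "it has marker V"; R21 needs "it satisfies condition J" — none of these are established.

No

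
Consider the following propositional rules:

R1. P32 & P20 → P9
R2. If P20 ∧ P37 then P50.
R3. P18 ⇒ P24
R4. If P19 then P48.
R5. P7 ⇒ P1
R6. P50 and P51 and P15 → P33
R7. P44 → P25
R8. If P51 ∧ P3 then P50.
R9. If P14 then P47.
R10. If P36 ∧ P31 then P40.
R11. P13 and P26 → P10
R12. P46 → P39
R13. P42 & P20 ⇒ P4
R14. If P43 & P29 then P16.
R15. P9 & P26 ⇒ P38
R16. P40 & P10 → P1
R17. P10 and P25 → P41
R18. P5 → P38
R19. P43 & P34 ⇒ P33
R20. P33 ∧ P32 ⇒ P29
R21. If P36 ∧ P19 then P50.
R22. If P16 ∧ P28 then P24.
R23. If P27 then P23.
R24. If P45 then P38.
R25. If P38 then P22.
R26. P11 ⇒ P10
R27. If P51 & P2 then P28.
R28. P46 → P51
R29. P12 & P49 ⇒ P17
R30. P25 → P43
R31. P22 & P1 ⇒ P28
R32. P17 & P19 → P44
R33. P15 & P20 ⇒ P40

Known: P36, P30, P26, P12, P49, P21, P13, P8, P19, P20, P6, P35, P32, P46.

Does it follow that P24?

No

Forward chaining from the given facts derives: P9, P48, P10, P39, P38, P50, P22, P51, P17, P44, P25, P41, P43.
Rules concluding P24: R3 needs P18; R22 needs P16 — none of these are established.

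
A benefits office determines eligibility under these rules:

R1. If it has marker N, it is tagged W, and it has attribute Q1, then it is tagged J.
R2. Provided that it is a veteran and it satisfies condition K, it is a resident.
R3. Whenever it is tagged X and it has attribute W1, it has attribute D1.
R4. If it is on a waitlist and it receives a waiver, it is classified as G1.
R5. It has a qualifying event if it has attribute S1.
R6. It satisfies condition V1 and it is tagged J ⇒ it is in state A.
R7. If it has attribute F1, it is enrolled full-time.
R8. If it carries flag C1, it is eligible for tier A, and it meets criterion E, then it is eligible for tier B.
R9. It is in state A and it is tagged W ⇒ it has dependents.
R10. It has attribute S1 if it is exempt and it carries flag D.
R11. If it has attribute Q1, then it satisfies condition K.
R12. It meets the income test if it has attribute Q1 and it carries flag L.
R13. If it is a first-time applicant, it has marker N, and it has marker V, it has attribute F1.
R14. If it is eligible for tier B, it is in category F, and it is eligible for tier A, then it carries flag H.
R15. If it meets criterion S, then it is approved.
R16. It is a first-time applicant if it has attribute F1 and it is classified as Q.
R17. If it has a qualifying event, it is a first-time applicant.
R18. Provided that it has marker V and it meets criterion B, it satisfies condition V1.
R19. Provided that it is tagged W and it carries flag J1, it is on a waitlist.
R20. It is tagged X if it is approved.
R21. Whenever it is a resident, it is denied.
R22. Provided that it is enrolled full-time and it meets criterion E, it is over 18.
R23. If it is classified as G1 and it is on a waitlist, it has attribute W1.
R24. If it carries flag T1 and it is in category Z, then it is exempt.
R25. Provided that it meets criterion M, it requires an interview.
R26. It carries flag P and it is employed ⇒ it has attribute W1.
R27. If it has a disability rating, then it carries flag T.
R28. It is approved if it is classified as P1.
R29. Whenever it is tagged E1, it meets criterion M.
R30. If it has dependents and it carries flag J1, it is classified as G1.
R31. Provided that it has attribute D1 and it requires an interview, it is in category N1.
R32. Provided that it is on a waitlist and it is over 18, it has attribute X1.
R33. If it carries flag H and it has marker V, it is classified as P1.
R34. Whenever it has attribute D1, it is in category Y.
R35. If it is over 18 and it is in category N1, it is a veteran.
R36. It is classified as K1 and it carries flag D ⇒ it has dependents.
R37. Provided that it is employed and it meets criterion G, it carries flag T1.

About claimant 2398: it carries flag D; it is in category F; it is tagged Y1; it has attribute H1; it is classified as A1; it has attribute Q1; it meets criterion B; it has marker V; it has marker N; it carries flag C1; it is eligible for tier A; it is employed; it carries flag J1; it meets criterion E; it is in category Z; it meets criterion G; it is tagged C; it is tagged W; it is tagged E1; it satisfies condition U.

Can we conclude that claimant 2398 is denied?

Yes

By R1 (it has marker N, it is tagged W, it has attribute Q1): it is tagged J.
By R8 (it carries flag C1, it is eligible for tier A, it meets criterion E): it is eligible for tier B.
By R11 (it has attribute Q1): it satisfies condition K.
By R14 (it is eligible for tier B, it is in category F, it is eligible for tier A): it carries flag H.
By R18 (it has marker V, it meets criterion B): it satisfies condition V1.
By R19 (it is tagged W, it carries flag J1): it is on a waitlist.
By R29 (it is tagged E1): it meets criterion M.
By R33 (it carries flag H, it has marker V): it is classified as P1.
By R37 (it is employed, it meets criterion G): it carries flag T1.
By R6 (it satisfies condition V1, it is tagged J): it is in state A.
By R9 (it is in state A, it is tagged W): it has dependents.
By R24 (it carries flag T1, it is in category Z): it is exempt.
By R25 (it meets criterion M): it requires an interview.
By R28 (it is classified as P1): it is approved.
By R30 (it has dependents, it carries flag J1): it is classified as G1.
By R10 (it is exempt, it carries flag D): it has attribute S1.
By R20 (it is approved): it is tagged X.
By R23 (it is classified as G1, it is on a waitlist): it has attribute W1.
By R3 (it is tagged X, it has attribute W1): it has attribute D1.
By R5 (it has attribute S1): it has a qualifying event.
By R17 (it has a qualifying event): it is a first-time applicant.
By R31 (it has attribute D1, it requires an interview): it is in category N1.
By R13 (it is a first-time applicant, it has marker N, it has marker V): it has attribute F1.
By R7 (it has attribute F1): it is enrolled full-time.
By R22 (it is enrolled full-time, it meets criterion E): it is over 18.
By R35 (it is over 18, it is in category N1): it is a veteran.
By R2 (it is a veteran, it satisfies condition K): it is a resident.
By R21 (it is a resident): it is denied.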